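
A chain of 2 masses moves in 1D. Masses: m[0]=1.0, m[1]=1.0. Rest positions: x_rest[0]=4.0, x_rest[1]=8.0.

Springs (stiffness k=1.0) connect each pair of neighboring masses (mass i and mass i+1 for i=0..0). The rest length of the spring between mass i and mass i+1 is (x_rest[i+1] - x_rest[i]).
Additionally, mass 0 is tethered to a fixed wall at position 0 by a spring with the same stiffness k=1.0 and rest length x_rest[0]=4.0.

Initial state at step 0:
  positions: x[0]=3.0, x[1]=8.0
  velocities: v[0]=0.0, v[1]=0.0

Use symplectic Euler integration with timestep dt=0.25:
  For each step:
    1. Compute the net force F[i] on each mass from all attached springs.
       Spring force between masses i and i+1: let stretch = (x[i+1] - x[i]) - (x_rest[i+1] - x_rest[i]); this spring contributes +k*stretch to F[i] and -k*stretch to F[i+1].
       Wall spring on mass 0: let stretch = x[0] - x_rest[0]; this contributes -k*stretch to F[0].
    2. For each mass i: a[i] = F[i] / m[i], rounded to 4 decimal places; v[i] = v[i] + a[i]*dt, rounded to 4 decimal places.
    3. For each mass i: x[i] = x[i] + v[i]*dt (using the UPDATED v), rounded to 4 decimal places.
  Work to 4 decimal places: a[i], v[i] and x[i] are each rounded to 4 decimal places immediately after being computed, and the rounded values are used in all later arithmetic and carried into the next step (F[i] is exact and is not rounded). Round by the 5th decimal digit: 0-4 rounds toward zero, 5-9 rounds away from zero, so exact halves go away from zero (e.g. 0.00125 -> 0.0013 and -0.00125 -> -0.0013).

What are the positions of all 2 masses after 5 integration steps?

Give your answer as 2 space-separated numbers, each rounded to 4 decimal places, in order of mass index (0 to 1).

Step 0: x=[3.0000 8.0000] v=[0.0000 0.0000]
Step 1: x=[3.1250 7.9375] v=[0.5000 -0.2500]
Step 2: x=[3.3555 7.8242] v=[0.9219 -0.4531]
Step 3: x=[3.6556 7.6816] v=[1.2002 -0.5703]
Step 4: x=[3.9788 7.5374] v=[1.2928 -0.5768]
Step 5: x=[4.2758 7.4208] v=[1.1878 -0.4665]

Answer: 4.2758 7.4208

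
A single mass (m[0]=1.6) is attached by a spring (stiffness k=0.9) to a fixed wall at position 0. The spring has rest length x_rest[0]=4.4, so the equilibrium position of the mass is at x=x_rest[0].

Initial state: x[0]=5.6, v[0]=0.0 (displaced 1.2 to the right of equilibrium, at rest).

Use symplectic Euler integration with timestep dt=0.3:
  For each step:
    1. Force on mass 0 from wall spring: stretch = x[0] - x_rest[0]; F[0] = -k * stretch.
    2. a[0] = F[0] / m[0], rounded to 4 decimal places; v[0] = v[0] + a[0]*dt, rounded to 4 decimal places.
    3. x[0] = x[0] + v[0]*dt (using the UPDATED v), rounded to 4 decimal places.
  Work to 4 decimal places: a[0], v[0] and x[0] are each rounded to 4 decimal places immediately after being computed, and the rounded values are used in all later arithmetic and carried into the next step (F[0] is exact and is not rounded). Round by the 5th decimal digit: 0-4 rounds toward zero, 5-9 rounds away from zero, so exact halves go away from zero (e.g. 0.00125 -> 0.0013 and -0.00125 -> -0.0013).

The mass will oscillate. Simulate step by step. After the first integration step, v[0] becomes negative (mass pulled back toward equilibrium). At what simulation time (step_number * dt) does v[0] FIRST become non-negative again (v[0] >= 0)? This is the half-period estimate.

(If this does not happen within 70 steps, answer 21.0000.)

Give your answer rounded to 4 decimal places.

Step 0: x=[5.6000] v=[0.0000]
Step 1: x=[5.5393] v=[-0.2025]
Step 2: x=[5.4209] v=[-0.3948]
Step 3: x=[5.2508] v=[-0.5671]
Step 4: x=[5.0376] v=[-0.7107]
Step 5: x=[4.7921] v=[-0.8183]
Step 6: x=[4.5268] v=[-0.8845]
Step 7: x=[4.2550] v=[-0.9059]
Step 8: x=[3.9906] v=[-0.8814]
Step 9: x=[3.7469] v=[-0.8123]
Step 10: x=[3.5363] v=[-0.7021]
Step 11: x=[3.3694] v=[-0.5564]
Step 12: x=[3.2547] v=[-0.3825]
Step 13: x=[3.1979] v=[-0.1892]
Step 14: x=[3.2020] v=[0.0137]
First v>=0 after going negative at step 14, time=4.2000

Answer: 4.2000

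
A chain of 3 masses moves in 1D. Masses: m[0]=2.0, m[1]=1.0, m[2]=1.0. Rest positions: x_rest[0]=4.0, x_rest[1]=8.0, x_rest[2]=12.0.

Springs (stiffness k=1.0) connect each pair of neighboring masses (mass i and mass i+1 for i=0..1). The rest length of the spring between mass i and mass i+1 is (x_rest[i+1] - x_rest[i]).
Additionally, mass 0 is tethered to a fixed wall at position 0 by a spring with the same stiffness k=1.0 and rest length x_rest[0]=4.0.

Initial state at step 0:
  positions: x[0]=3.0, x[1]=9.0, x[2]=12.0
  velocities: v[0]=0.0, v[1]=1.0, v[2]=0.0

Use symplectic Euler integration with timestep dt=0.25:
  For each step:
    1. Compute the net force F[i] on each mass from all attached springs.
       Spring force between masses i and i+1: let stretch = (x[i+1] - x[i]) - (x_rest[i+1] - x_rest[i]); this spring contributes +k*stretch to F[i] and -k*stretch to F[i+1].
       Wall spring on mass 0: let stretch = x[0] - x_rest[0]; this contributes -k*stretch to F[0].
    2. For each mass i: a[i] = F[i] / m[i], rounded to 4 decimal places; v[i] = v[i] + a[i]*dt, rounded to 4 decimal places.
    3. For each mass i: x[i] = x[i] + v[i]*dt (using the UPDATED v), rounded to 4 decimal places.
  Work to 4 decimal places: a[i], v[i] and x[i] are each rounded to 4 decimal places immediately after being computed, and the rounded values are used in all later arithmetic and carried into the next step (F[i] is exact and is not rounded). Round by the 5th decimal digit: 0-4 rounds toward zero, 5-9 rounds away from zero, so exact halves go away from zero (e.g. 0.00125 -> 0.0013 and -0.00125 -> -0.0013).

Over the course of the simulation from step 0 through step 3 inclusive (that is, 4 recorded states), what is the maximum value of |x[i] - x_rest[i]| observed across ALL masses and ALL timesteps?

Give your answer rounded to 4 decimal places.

Answer: 1.0625

Derivation:
Step 0: x=[3.0000 9.0000 12.0000] v=[0.0000 1.0000 0.0000]
Step 1: x=[3.0938 9.0625 12.0625] v=[0.3750 0.2500 0.2500]
Step 2: x=[3.2774 8.9395 12.1875] v=[0.7344 -0.4922 0.5000]
Step 3: x=[3.5355 8.6656 12.3595] v=[1.0325 -1.0957 0.6880]
Max displacement = 1.0625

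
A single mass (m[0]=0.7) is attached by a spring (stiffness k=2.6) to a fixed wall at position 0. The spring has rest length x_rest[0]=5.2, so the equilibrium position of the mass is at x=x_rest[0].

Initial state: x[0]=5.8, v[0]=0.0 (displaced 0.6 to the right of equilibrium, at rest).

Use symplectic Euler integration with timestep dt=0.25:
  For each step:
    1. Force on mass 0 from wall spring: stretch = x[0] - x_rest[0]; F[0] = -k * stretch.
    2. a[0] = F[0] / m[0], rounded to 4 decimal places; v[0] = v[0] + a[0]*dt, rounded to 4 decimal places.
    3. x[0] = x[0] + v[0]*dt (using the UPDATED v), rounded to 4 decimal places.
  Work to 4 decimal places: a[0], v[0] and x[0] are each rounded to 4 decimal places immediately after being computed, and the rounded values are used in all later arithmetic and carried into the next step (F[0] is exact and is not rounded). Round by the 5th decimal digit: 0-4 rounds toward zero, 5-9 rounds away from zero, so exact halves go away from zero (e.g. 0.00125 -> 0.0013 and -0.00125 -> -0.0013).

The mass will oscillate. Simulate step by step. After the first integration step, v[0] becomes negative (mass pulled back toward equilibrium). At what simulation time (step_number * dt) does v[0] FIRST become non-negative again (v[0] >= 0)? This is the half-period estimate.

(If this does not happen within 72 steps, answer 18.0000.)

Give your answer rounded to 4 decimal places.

Step 0: x=[5.8000] v=[0.0000]
Step 1: x=[5.6607] v=[-0.5572]
Step 2: x=[5.4145] v=[-0.9850]
Step 3: x=[5.1185] v=[-1.1842]
Step 4: x=[4.8414] v=[-1.1085]
Step 5: x=[4.6475] v=[-0.7755]
Step 6: x=[4.5819] v=[-0.2625]
Step 7: x=[4.6598] v=[0.3115]
First v>=0 after going negative at step 7, time=1.7500

Answer: 1.7500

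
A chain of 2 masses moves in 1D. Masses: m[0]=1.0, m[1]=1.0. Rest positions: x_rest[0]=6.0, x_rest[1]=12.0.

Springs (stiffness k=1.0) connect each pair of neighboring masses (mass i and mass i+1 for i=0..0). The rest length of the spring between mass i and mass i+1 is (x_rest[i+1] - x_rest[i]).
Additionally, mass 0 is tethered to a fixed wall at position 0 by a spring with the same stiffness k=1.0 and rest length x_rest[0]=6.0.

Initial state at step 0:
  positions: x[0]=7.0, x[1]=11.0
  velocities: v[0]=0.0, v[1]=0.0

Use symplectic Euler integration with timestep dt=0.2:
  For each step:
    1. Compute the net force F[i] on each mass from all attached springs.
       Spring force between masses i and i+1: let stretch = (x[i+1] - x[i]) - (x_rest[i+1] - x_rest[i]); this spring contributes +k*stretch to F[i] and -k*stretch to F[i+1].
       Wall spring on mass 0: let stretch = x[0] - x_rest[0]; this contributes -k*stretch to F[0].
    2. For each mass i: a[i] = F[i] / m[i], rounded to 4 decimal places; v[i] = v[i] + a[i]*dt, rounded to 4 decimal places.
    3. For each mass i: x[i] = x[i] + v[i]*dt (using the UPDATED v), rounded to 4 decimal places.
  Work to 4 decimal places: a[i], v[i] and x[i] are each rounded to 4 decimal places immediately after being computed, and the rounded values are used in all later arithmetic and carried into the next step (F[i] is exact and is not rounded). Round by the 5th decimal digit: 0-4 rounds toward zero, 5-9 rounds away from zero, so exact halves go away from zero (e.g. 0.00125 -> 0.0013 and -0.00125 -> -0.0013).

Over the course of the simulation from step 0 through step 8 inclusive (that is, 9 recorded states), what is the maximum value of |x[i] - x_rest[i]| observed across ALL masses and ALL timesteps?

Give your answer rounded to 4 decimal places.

Step 0: x=[7.0000 11.0000] v=[0.0000 0.0000]
Step 1: x=[6.8800 11.0800] v=[-0.6000 0.4000]
Step 2: x=[6.6528 11.2320] v=[-1.1360 0.7600]
Step 3: x=[6.3427 11.4408] v=[-1.5507 1.0442]
Step 4: x=[5.9828 11.6857] v=[-1.7996 1.2246]
Step 5: x=[5.6117 11.9425] v=[-1.8556 1.2840]
Step 6: x=[5.2693 12.1861] v=[-1.7118 1.2178]
Step 7: x=[4.9928 12.3930] v=[-1.3823 1.0344]
Step 8: x=[4.8126 12.5439] v=[-0.9008 0.7544]
Max displacement = 1.1874

Answer: 1.1874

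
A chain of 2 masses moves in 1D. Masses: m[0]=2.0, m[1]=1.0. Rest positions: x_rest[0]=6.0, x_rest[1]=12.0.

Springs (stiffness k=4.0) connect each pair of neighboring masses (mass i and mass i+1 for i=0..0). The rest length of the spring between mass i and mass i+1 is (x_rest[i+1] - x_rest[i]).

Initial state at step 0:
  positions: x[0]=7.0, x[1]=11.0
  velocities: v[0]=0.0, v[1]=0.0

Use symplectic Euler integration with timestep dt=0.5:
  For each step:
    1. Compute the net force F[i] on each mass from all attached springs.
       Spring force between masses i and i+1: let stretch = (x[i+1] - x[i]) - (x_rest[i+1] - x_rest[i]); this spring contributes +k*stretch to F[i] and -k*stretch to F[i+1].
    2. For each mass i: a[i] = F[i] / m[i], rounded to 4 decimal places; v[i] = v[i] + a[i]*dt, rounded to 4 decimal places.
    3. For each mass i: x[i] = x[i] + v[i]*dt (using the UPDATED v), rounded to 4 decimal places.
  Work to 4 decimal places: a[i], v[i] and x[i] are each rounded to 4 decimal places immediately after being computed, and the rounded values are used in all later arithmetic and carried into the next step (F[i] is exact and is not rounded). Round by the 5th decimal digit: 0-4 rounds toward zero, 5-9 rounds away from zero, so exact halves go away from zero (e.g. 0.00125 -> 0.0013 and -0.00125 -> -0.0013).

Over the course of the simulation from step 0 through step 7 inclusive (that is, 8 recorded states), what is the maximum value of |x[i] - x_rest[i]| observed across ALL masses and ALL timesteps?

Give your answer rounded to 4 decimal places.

Step 0: x=[7.0000 11.0000] v=[0.0000 0.0000]
Step 1: x=[6.0000 13.0000] v=[-2.0000 4.0000]
Step 2: x=[5.5000 14.0000] v=[-1.0000 2.0000]
Step 3: x=[6.2500 12.5000] v=[1.5000 -3.0000]
Step 4: x=[7.1250 10.7500] v=[1.7500 -3.5000]
Step 5: x=[6.8125 11.3750] v=[-0.6250 1.2500]
Step 6: x=[5.7813 13.4375] v=[-2.0625 4.1250]
Step 7: x=[5.5782 13.8438] v=[-0.4063 0.8126]
Max displacement = 2.0000

Answer: 2.0000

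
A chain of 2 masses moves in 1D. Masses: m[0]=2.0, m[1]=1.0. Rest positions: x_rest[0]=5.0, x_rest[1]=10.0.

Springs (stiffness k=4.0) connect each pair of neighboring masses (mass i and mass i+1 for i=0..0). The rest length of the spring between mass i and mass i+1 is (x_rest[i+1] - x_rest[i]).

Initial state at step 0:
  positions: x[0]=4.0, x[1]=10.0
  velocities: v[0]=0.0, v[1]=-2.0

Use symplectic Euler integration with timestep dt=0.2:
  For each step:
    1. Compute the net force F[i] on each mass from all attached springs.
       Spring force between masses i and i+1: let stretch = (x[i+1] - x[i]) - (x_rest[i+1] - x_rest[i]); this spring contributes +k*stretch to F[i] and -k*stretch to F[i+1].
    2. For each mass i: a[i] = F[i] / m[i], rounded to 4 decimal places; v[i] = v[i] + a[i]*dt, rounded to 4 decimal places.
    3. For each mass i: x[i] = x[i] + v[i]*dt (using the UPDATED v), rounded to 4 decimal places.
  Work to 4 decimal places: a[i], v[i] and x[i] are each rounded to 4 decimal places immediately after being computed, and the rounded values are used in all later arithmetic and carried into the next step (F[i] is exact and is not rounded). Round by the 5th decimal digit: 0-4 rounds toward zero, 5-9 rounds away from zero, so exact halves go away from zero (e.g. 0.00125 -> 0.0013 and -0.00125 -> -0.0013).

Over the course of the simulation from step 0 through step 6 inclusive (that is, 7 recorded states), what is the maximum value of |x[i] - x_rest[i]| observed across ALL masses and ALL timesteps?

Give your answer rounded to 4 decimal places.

Answer: 2.3086

Derivation:
Step 0: x=[4.0000 10.0000] v=[0.0000 -2.0000]
Step 1: x=[4.0800 9.4400] v=[0.4000 -2.8000]
Step 2: x=[4.1888 8.8224] v=[0.5440 -3.0880]
Step 3: x=[4.2683 8.2634] v=[0.3974 -2.7949]
Step 4: x=[4.2674 7.8652] v=[-0.0046 -1.9910]
Step 5: x=[4.1543 7.6914] v=[-0.5655 -0.8692]
Step 6: x=[3.9242 7.7516] v=[-1.1507 0.3011]
Max displacement = 2.3086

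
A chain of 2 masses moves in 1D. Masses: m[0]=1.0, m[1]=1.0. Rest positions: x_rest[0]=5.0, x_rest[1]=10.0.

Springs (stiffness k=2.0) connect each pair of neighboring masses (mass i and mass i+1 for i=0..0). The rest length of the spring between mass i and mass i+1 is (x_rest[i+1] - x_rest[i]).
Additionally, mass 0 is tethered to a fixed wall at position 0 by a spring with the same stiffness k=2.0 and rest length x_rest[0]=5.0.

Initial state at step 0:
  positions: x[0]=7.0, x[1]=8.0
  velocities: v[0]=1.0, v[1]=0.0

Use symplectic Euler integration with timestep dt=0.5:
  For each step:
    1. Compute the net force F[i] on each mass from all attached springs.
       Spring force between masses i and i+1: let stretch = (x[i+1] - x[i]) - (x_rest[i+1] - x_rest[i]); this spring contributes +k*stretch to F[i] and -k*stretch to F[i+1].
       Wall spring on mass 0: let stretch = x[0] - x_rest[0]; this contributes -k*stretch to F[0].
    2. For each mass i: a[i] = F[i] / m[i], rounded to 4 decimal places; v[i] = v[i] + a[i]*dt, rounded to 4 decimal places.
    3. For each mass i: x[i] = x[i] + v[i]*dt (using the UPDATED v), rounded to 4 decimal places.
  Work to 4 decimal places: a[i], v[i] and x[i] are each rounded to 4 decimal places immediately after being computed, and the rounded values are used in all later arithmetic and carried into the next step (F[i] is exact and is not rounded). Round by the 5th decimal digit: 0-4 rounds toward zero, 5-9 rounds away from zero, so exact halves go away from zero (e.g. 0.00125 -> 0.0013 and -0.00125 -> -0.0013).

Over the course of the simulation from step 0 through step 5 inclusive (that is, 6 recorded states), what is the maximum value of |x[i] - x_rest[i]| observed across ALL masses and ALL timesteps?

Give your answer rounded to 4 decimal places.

Answer: 3.0625

Derivation:
Step 0: x=[7.0000 8.0000] v=[1.0000 0.0000]
Step 1: x=[4.5000 10.0000] v=[-5.0000 4.0000]
Step 2: x=[2.5000 11.7500] v=[-4.0000 3.5000]
Step 3: x=[3.8750 11.3750] v=[2.7500 -0.7500]
Step 4: x=[7.0625 9.7500] v=[6.3750 -3.2500]
Step 5: x=[8.0625 9.2813] v=[2.0000 -0.9375]
Max displacement = 3.0625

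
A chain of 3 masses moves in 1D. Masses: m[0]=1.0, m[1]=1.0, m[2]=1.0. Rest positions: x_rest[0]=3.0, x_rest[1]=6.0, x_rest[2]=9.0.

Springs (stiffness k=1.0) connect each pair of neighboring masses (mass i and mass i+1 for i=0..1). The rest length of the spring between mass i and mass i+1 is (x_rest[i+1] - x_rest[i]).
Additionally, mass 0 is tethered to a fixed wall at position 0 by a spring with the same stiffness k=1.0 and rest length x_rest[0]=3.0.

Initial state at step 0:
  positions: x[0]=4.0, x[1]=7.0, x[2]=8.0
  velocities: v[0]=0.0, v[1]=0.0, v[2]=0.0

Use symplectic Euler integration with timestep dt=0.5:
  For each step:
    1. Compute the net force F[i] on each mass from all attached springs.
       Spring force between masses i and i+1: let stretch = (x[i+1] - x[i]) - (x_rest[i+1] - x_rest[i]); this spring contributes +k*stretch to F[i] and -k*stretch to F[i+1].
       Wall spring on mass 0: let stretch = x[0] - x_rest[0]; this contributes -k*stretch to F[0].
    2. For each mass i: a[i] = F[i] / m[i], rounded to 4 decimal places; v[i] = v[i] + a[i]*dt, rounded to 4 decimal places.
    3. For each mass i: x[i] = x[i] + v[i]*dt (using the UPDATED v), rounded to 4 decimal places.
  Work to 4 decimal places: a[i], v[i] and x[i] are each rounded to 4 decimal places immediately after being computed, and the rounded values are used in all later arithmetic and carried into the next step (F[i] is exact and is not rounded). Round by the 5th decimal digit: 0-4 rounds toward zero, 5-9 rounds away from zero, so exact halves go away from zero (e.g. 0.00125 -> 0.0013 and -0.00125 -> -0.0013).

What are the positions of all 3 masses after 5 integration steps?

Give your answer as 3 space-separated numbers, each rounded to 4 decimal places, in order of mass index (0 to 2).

Step 0: x=[4.0000 7.0000 8.0000] v=[0.0000 0.0000 0.0000]
Step 1: x=[3.7500 6.5000 8.5000] v=[-0.5000 -1.0000 1.0000]
Step 2: x=[3.2500 5.8125 9.2500] v=[-1.0000 -1.3750 1.5000]
Step 3: x=[2.5781 5.3438 9.8907] v=[-1.3438 -0.9375 1.2813]
Step 4: x=[1.9531 5.3204 10.1447] v=[-1.2500 -0.0469 0.5079]
Step 5: x=[1.6817 5.6612 9.9426] v=[-0.5429 0.6816 -0.4043]

Answer: 1.6817 5.6612 9.9426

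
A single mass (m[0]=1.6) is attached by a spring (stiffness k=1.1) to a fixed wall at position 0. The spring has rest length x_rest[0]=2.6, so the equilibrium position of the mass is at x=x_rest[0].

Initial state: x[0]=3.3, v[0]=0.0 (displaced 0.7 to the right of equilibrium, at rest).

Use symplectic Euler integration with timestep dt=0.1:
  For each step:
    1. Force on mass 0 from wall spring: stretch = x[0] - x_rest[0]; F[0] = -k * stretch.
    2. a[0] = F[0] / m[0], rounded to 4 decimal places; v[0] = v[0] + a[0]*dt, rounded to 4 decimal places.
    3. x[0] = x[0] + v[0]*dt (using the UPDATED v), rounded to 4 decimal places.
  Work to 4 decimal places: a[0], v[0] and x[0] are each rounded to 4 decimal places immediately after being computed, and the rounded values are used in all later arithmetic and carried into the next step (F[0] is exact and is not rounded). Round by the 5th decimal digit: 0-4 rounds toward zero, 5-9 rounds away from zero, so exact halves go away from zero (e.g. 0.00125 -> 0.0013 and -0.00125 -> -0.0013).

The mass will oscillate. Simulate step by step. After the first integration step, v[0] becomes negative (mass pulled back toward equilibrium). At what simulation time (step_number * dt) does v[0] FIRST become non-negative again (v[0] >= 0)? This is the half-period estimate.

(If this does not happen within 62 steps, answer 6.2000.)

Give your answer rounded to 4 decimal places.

Step 0: x=[3.3000] v=[0.0000]
Step 1: x=[3.2952] v=[-0.0481]
Step 2: x=[3.2856] v=[-0.0959]
Step 3: x=[3.2713] v=[-0.1430]
Step 4: x=[3.2524] v=[-0.1892]
Step 5: x=[3.2290] v=[-0.2341]
Step 6: x=[3.2013] v=[-0.2773]
Step 7: x=[3.1694] v=[-0.3186]
Step 8: x=[3.1336] v=[-0.3578]
Step 9: x=[3.0942] v=[-0.3945]
Step 10: x=[3.0514] v=[-0.4285]
Step 11: x=[3.0055] v=[-0.4595]
Step 12: x=[2.9568] v=[-0.4874]
Step 13: x=[2.9056] v=[-0.5119]
Step 14: x=[2.8523] v=[-0.5329]
Step 15: x=[2.7973] v=[-0.5503]
Step 16: x=[2.7409] v=[-0.5639]
Step 17: x=[2.6835] v=[-0.5736]
Step 18: x=[2.6256] v=[-0.5793]
Step 19: x=[2.5675] v=[-0.5811]
Step 20: x=[2.5096] v=[-0.5789]
Step 21: x=[2.4523] v=[-0.5727]
Step 22: x=[2.3960] v=[-0.5626]
Step 23: x=[2.3411] v=[-0.5486]
Step 24: x=[2.2880] v=[-0.5308]
Step 25: x=[2.2371] v=[-0.5094]
Step 26: x=[2.1887] v=[-0.4845]
Step 27: x=[2.1431] v=[-0.4562]
Step 28: x=[2.1006] v=[-0.4248]
Step 29: x=[2.0616] v=[-0.3905]
Step 30: x=[2.0263] v=[-0.3535]
Step 31: x=[1.9949] v=[-0.3141]
Step 32: x=[1.9677] v=[-0.2725]
Step 33: x=[1.9448] v=[-0.2290]
Step 34: x=[1.9264] v=[-0.1840]
Step 35: x=[1.9126] v=[-0.1377]
Step 36: x=[1.9036] v=[-0.0904]
Step 37: x=[1.8994] v=[-0.0425]
Step 38: x=[1.9000] v=[0.0057]
First v>=0 after going negative at step 38, time=3.8000

Answer: 3.8000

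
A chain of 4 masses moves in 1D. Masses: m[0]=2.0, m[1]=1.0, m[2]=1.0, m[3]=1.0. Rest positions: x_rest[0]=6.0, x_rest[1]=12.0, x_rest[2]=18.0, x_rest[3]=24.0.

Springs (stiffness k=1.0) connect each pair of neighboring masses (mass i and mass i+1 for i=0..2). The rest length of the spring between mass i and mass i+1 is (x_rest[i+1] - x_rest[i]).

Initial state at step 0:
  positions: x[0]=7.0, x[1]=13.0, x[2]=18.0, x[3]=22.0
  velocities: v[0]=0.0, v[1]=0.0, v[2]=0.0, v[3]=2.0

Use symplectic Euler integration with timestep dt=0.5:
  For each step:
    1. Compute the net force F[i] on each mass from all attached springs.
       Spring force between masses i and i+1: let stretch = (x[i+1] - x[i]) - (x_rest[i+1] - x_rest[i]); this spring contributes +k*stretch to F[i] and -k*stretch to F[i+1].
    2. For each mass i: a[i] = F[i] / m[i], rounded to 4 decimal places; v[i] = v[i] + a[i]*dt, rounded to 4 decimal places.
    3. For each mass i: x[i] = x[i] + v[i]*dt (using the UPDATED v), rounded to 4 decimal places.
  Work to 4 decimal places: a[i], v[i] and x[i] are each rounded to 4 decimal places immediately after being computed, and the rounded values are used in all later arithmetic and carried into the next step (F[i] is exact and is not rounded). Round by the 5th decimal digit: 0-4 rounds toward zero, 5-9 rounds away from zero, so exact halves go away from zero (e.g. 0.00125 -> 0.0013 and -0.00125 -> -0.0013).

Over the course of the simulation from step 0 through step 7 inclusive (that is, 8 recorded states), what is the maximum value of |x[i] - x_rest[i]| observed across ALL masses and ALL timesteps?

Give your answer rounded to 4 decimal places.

Step 0: x=[7.0000 13.0000 18.0000 22.0000] v=[0.0000 0.0000 0.0000 2.0000]
Step 1: x=[7.0000 12.7500 17.7500 23.5000] v=[0.0000 -0.5000 -0.5000 3.0000]
Step 2: x=[6.9688 12.3125 17.6875 25.0625] v=[-0.0625 -0.8750 -0.1250 3.1250]
Step 3: x=[6.8555 11.8828 18.1250 26.2813] v=[-0.2266 -0.8594 0.8750 2.4375]
Step 4: x=[6.6206 11.7568 19.0411 26.9610] v=[-0.4698 -0.2520 1.8321 1.3594]
Step 5: x=[6.2777 12.1679 20.1161 27.1608] v=[-0.6858 0.8221 2.1499 0.3995]
Step 6: x=[5.9211 13.0935 20.9652 27.0994] v=[-0.7133 1.8511 1.6982 -0.1229]
Step 7: x=[5.7110 14.1939 21.3800 27.0044] v=[-0.4202 2.2008 0.8295 -0.1900]
Max displacement = 3.3800

Answer: 3.3800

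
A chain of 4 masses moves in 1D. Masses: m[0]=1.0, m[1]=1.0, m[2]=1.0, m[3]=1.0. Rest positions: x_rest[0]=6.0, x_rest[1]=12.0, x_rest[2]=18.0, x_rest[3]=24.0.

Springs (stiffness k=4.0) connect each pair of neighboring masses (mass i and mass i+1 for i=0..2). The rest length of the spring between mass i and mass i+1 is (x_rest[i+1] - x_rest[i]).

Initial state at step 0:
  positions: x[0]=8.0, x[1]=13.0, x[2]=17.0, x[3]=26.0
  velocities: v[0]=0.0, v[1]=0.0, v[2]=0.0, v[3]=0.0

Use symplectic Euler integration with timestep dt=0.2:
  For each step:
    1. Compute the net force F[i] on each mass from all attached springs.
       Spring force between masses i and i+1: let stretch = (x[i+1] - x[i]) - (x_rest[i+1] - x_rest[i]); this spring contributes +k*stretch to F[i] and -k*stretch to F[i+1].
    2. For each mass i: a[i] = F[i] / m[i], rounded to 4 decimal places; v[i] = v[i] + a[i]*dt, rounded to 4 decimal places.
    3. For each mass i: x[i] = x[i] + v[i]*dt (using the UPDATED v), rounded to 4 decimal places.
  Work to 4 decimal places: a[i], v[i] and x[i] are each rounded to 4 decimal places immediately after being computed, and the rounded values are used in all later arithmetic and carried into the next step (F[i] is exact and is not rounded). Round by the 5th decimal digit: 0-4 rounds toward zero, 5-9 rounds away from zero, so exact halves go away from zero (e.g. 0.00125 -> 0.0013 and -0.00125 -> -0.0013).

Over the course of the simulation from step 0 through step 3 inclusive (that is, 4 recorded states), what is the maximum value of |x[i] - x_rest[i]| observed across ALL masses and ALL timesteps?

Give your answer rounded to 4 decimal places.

Answer: 2.1800

Derivation:
Step 0: x=[8.0000 13.0000 17.0000 26.0000] v=[0.0000 0.0000 0.0000 0.0000]
Step 1: x=[7.8400 12.8400 17.8000 25.5200] v=[-0.8000 -0.8000 4.0000 -2.4000]
Step 2: x=[7.5200 12.6736 19.0416 24.7648] v=[-1.6000 -0.8320 6.2080 -3.7760]
Step 3: x=[7.0646 12.7015 20.1800 24.0539] v=[-2.2771 0.1395 5.6922 -3.5546]
Max displacement = 2.1800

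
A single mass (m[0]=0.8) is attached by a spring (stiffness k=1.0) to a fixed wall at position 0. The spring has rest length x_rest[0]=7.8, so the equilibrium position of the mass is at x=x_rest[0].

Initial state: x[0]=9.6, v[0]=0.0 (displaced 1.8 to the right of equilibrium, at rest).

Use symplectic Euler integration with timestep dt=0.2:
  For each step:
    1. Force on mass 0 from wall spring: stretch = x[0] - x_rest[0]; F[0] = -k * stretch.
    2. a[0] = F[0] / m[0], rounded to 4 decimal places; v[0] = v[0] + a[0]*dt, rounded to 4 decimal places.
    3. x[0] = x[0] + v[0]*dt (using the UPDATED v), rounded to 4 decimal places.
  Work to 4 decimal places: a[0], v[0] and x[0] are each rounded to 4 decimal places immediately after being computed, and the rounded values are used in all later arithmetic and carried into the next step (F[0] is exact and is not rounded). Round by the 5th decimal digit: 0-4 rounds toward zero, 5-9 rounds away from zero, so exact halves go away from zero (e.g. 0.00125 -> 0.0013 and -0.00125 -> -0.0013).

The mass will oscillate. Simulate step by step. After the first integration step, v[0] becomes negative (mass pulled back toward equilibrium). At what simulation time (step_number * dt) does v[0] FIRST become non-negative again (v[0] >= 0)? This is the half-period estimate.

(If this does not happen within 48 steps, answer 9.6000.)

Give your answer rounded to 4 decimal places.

Answer: 3.0000

Derivation:
Step 0: x=[9.6000] v=[0.0000]
Step 1: x=[9.5100] v=[-0.4500]
Step 2: x=[9.3345] v=[-0.8775]
Step 3: x=[9.0823] v=[-1.2611]
Step 4: x=[8.7660] v=[-1.5817]
Step 5: x=[8.4014] v=[-1.8232]
Step 6: x=[8.0067] v=[-1.9736]
Step 7: x=[7.6016] v=[-2.0253]
Step 8: x=[7.2065] v=[-1.9757]
Step 9: x=[6.8410] v=[-1.8273]
Step 10: x=[6.5235] v=[-1.5875]
Step 11: x=[6.2698] v=[-1.2684]
Step 12: x=[6.0926] v=[-0.8858]
Step 13: x=[6.0008] v=[-0.4589]
Step 14: x=[5.9990] v=[-0.0091]
Step 15: x=[6.0872] v=[0.4412]
First v>=0 after going negative at step 15, time=3.0000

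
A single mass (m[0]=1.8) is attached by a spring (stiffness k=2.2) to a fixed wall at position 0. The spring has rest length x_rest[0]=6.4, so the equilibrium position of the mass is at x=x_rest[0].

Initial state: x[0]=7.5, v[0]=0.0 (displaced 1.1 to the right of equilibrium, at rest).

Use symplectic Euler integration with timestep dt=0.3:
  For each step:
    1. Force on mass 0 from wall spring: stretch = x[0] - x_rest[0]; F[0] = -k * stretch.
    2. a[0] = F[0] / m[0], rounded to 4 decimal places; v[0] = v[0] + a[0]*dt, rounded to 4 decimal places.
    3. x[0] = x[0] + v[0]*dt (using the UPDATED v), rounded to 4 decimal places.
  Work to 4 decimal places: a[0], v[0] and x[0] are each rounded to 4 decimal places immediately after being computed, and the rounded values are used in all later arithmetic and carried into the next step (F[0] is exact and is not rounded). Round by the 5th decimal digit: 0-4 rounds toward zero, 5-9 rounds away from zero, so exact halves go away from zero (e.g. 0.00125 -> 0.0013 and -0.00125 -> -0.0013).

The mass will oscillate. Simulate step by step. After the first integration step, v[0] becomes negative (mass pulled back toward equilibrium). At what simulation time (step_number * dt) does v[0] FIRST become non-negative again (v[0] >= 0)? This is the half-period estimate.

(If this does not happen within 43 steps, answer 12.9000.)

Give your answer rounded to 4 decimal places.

Answer: 3.0000

Derivation:
Step 0: x=[7.5000] v=[0.0000]
Step 1: x=[7.3790] v=[-0.4033]
Step 2: x=[7.1503] v=[-0.7623]
Step 3: x=[6.8391] v=[-1.0374]
Step 4: x=[6.4796] v=[-1.1984]
Step 5: x=[6.1113] v=[-1.2276]
Step 6: x=[5.7748] v=[-1.1217]
Step 7: x=[5.5071] v=[-0.8925]
Step 8: x=[5.3376] v=[-0.5651]
Step 9: x=[5.2849] v=[-0.1756]
Step 10: x=[5.3549] v=[0.2333]
First v>=0 after going negative at step 10, time=3.0000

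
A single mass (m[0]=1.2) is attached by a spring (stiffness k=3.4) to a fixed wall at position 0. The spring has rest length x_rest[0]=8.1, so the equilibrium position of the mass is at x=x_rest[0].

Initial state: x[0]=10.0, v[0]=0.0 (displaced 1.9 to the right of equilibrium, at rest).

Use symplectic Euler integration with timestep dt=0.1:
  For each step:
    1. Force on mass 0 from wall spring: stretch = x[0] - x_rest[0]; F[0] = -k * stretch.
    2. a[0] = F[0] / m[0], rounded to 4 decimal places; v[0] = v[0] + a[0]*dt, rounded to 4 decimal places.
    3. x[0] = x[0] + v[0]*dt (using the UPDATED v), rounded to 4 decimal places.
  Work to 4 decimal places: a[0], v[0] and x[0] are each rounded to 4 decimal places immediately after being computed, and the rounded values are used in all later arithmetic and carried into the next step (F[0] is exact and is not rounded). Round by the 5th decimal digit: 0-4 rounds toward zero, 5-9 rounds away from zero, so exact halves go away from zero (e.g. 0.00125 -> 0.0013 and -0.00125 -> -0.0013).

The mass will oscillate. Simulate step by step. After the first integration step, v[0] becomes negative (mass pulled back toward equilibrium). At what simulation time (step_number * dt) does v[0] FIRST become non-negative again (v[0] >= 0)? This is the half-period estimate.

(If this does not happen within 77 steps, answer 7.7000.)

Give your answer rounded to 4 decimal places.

Step 0: x=[10.0000] v=[0.0000]
Step 1: x=[9.9462] v=[-0.5383]
Step 2: x=[9.8401] v=[-1.0614]
Step 3: x=[9.6847] v=[-1.5544]
Step 4: x=[9.4844] v=[-2.0034]
Step 5: x=[9.2448] v=[-2.3957]
Step 6: x=[8.9728] v=[-2.7201]
Step 7: x=[8.6761] v=[-2.9674]
Step 8: x=[8.3630] v=[-3.1306]
Step 9: x=[8.0425] v=[-3.2051]
Step 10: x=[7.7236] v=[-3.1888]
Step 11: x=[7.4154] v=[-3.0822]
Step 12: x=[7.1266] v=[-2.8882]
Step 13: x=[6.8654] v=[-2.6124]
Step 14: x=[6.6391] v=[-2.2626]
Step 15: x=[6.4542] v=[-1.8487]
Step 16: x=[6.3160] v=[-1.3824]
Step 17: x=[6.2283] v=[-0.8769]
Step 18: x=[6.1936] v=[-0.3466]
Step 19: x=[6.2130] v=[0.1936]
First v>=0 after going negative at step 19, time=1.9000

Answer: 1.9000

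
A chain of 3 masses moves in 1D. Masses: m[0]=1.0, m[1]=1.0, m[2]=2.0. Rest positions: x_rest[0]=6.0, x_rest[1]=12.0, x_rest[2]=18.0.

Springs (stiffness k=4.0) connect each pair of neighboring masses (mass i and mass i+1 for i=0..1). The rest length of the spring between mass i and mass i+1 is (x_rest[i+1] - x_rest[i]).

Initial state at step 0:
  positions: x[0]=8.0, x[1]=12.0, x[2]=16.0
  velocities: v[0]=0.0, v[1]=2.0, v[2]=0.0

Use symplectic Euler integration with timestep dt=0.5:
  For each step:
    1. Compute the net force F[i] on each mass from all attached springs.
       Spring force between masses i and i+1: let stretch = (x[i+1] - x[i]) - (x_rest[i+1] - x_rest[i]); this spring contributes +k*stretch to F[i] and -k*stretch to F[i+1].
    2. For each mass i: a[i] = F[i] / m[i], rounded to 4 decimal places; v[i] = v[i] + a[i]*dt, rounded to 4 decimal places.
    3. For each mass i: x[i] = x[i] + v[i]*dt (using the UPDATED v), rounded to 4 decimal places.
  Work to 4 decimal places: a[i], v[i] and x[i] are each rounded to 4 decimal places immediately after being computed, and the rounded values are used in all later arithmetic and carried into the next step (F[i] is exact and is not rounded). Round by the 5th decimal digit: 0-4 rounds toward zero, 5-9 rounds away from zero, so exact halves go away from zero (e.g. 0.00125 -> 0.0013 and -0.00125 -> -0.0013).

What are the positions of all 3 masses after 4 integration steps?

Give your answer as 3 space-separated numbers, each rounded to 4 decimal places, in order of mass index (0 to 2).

Answer: 4.0000 13.0000 19.5000

Derivation:
Step 0: x=[8.0000 12.0000 16.0000] v=[0.0000 2.0000 0.0000]
Step 1: x=[6.0000 13.0000 17.0000] v=[-4.0000 2.0000 2.0000]
Step 2: x=[5.0000 11.0000 19.0000] v=[-2.0000 -4.0000 4.0000]
Step 3: x=[4.0000 11.0000 20.0000] v=[-2.0000 0.0000 2.0000]
Step 4: x=[4.0000 13.0000 19.5000] v=[0.0000 4.0000 -1.0000]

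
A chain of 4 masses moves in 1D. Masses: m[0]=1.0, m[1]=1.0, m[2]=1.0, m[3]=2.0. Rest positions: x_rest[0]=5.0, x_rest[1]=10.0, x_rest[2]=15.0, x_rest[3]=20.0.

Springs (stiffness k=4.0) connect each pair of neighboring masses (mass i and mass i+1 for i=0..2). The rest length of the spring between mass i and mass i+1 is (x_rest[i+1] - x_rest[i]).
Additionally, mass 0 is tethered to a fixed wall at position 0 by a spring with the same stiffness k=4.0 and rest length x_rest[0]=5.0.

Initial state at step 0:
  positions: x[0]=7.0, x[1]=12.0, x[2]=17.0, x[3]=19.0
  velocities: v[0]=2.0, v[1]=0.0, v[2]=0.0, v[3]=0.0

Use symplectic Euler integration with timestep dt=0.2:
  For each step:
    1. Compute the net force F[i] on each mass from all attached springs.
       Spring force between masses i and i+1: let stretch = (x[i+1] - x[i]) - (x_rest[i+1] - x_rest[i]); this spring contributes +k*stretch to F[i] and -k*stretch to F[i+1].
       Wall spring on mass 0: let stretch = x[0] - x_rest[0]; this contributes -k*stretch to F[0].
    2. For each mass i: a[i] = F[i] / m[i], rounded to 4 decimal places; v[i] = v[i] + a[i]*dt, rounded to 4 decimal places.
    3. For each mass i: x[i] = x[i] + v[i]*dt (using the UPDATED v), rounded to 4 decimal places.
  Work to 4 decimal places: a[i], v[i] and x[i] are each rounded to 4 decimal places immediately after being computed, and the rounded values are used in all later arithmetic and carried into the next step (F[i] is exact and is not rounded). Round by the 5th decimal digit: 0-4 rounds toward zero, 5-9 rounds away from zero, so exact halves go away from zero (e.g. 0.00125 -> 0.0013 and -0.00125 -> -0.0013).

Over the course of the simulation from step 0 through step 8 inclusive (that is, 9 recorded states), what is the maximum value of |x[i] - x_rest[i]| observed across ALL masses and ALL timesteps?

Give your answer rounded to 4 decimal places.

Step 0: x=[7.0000 12.0000 17.0000 19.0000] v=[2.0000 0.0000 0.0000 0.0000]
Step 1: x=[7.0800 12.0000 16.5200 19.2400] v=[0.4000 0.0000 -2.4000 1.2000]
Step 2: x=[6.8144 11.9360 15.7520 19.6624] v=[-1.3280 -0.3200 -3.8400 2.1120]
Step 3: x=[6.2780 11.6631 14.9991 20.1720] v=[-2.6822 -1.3645 -3.7645 2.5478]
Step 4: x=[5.5987 11.0623 14.5401 20.6677] v=[-3.3965 -3.0038 -2.2950 2.4786]
Step 5: x=[4.8978 10.1438 14.5051 21.0732] v=[-3.5046 -4.5924 -0.1752 2.0276]
Step 6: x=[4.2526 9.0838 14.8231 21.3533] v=[-3.2260 -5.3002 1.5902 1.4004]
Step 7: x=[3.7000 8.1691 15.2677 21.5110] v=[-2.7631 -4.5737 2.2229 0.7883]
Step 8: x=[3.2704 7.6751 15.5754 21.5692] v=[-2.1478 -2.4701 1.5387 0.2910]
Max displacement = 2.3249

Answer: 2.3249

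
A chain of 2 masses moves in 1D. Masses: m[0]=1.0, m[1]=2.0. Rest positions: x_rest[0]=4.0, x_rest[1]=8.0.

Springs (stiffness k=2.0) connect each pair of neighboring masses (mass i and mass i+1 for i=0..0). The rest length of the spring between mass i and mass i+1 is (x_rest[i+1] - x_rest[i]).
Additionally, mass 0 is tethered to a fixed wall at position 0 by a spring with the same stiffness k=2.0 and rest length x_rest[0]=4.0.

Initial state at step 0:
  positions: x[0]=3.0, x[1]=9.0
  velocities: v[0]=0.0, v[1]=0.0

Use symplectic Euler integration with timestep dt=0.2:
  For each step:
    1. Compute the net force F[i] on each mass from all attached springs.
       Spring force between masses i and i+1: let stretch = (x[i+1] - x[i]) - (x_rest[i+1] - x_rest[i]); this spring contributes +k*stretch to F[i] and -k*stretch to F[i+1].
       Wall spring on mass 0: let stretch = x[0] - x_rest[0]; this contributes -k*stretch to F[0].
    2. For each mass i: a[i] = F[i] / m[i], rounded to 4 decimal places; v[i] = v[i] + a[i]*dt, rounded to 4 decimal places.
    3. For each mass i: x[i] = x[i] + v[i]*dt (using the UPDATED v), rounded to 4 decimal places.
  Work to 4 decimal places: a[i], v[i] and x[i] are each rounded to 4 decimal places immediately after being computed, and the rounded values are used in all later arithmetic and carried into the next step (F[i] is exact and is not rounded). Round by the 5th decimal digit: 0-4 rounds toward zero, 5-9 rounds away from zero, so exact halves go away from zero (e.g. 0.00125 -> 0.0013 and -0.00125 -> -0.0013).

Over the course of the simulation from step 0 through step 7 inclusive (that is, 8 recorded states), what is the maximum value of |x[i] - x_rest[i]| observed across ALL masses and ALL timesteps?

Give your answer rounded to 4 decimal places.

Step 0: x=[3.0000 9.0000] v=[0.0000 0.0000]
Step 1: x=[3.2400 8.9200] v=[1.2000 -0.4000]
Step 2: x=[3.6752 8.7728] v=[2.1760 -0.7360]
Step 3: x=[4.2242 8.5817] v=[2.7450 -0.9555]
Step 4: x=[4.7839 8.3763] v=[2.7983 -1.0270]
Step 5: x=[5.2482 8.1872] v=[2.3217 -0.9455]
Step 6: x=[5.5278 8.0405] v=[1.3980 -0.7333]
Step 7: x=[5.5662 7.9533] v=[0.1920 -0.4358]
Max displacement = 1.5662

Answer: 1.5662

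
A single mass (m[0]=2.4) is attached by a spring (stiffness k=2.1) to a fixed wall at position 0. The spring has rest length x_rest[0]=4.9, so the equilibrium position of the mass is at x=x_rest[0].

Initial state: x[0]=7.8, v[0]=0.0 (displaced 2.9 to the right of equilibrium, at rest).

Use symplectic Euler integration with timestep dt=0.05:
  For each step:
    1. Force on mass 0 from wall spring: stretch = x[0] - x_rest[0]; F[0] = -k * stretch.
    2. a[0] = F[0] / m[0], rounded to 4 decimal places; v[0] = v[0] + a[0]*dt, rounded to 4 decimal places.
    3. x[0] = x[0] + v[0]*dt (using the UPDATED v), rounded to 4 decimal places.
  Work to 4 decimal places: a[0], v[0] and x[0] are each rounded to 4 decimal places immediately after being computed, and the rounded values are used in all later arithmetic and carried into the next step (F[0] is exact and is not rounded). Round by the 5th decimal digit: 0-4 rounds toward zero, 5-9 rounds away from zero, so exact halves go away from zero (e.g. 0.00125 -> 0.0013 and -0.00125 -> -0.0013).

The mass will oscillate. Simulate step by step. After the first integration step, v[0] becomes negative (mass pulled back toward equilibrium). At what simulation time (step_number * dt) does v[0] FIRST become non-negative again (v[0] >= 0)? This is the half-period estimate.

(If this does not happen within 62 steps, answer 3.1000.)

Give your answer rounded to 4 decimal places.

Step 0: x=[7.8000] v=[0.0000]
Step 1: x=[7.7937] v=[-0.1269]
Step 2: x=[7.7810] v=[-0.2535]
Step 3: x=[7.7620] v=[-0.3795]
Step 4: x=[7.7368] v=[-0.5047]
Step 5: x=[7.7054] v=[-0.6288]
Step 6: x=[7.6678] v=[-0.7515]
Step 7: x=[7.6242] v=[-0.8726]
Step 8: x=[7.5746] v=[-0.9918]
Step 9: x=[7.5192] v=[-1.1088]
Step 10: x=[7.4580] v=[-1.2234]
Step 11: x=[7.3912] v=[-1.3353]
Step 12: x=[7.3190] v=[-1.4443]
Step 13: x=[7.2415] v=[-1.5501]
Step 14: x=[7.1589] v=[-1.6525]
Step 15: x=[7.0713] v=[-1.7513]
Step 16: x=[6.9790] v=[-1.8463]
Step 17: x=[6.8821] v=[-1.9373]
Step 18: x=[6.7809] v=[-2.0240]
Step 19: x=[6.6756] v=[-2.1063]
Step 20: x=[6.5664] v=[-2.1840]
Step 21: x=[6.4536] v=[-2.2569]
Step 22: x=[6.3374] v=[-2.3249]
Step 23: x=[6.2180] v=[-2.3878]
Step 24: x=[6.0957] v=[-2.4455]
Step 25: x=[5.9708] v=[-2.4978]
Step 26: x=[5.8436] v=[-2.5447]
Step 27: x=[5.7143] v=[-2.5860]
Step 28: x=[5.5832] v=[-2.6216]
Step 29: x=[5.4506] v=[-2.6515]
Step 30: x=[5.3168] v=[-2.6756]
Step 31: x=[5.1821] v=[-2.6938]
Step 32: x=[5.0468] v=[-2.7061]
Step 33: x=[4.9112] v=[-2.7125]
Step 34: x=[4.7756] v=[-2.7130]
Step 35: x=[4.6402] v=[-2.7076]
Step 36: x=[4.5054] v=[-2.6962]
Step 37: x=[4.3715] v=[-2.6789]
Step 38: x=[4.2387] v=[-2.6558]
Step 39: x=[4.1074] v=[-2.6269]
Step 40: x=[3.9778] v=[-2.5922]
Step 41: x=[3.8502] v=[-2.5519]
Step 42: x=[3.7249] v=[-2.5060]
Step 43: x=[3.6022] v=[-2.4546]
Step 44: x=[3.4823] v=[-2.3978]
Step 45: x=[3.3655] v=[-2.3358]
Step 46: x=[3.2521] v=[-2.2687]
Step 47: x=[3.1423] v=[-2.1966]
Step 48: x=[3.0363] v=[-2.1197]
Step 49: x=[2.9344] v=[-2.0382]
Step 50: x=[2.8368] v=[-1.9522]
Step 51: x=[2.7437] v=[-1.8619]
Step 52: x=[2.6553] v=[-1.7676]
Step 53: x=[2.5718] v=[-1.6694]
Step 54: x=[2.4934] v=[-1.5675]
Step 55: x=[2.4203] v=[-1.4622]
Step 56: x=[2.3526] v=[-1.3537]
Step 57: x=[2.2905] v=[-1.2423]
Step 58: x=[2.2341] v=[-1.1281]
Step 59: x=[2.1835] v=[-1.0115]
Step 60: x=[2.1389] v=[-0.8927]
Step 61: x=[2.1003] v=[-0.7719]
Step 62: x=[2.0678] v=[-0.6494]
v[0] did not become non-negative within 62 steps; using fallback time=3.1000

Answer: 3.1000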